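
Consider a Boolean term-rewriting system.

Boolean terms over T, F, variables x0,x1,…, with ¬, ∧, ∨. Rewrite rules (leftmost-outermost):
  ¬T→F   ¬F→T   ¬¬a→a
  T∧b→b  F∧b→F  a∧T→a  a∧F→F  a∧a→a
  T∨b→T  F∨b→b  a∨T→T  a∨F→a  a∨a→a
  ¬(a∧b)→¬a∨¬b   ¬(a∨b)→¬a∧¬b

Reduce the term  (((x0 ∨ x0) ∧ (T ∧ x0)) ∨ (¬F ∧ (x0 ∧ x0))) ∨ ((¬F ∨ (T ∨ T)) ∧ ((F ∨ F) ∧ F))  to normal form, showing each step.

  start: (((x0 ∨ x0) ∧ (T ∧ x0)) ∨ (¬F ∧ (x0 ∧ x0))) ∨ ((¬F ∨ (T ∨ T)) ∧ ((F ∨ F) ∧ F))
  [1] ((x0 ∧ (T ∧ x0)) ∨ (¬F ∧ (x0 ∧ x0))) ∨ ((¬F ∨ (T ∨ T)) ∧ ((F ∨ F) ∧ F))
  [2] ((x0 ∧ x0) ∨ (¬F ∧ (x0 ∧ x0))) ∨ ((¬F ∨ (T ∨ T)) ∧ ((F ∨ F) ∧ F))
  [3] (x0 ∨ (¬F ∧ (x0 ∧ x0))) ∨ ((¬F ∨ (T ∨ T)) ∧ ((F ∨ F) ∧ F))
  [4] (x0 ∨ (T ∧ (x0 ∧ x0))) ∨ ((¬F ∨ (T ∨ T)) ∧ ((F ∨ F) ∧ F))
  [5] (x0 ∨ (x0 ∧ x0)) ∨ ((¬F ∨ (T ∨ T)) ∧ ((F ∨ F) ∧ F))
  [6] (x0 ∨ x0) ∨ ((¬F ∨ (T ∨ T)) ∧ ((F ∨ F) ∧ F))
  [7] x0 ∨ ((¬F ∨ (T ∨ T)) ∧ ((F ∨ F) ∧ F))
  [8] x0 ∨ ((T ∨ (T ∨ T)) ∧ ((F ∨ F) ∧ F))
  [9] x0 ∨ (T ∧ ((F ∨ F) ∧ F))
  [10] x0 ∨ ((F ∨ F) ∧ F)
  [11] x0 ∨ F
  [12] x0

Answer: normal form = x0  (in 12 steps)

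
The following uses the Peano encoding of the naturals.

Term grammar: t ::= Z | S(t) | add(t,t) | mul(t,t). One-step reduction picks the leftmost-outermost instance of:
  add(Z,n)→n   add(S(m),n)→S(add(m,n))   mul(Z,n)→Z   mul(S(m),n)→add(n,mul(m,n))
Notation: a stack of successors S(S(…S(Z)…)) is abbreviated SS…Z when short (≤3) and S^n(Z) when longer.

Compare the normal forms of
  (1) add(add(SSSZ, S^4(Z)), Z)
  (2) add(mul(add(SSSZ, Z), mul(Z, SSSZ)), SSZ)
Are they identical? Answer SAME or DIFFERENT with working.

Term A:
  start: add(add(SSSZ, S^4(Z)), Z)
  [1] add(S(add(SSZ, S^4(Z))), Z)
  [2] S(add(add(SSZ, S^4(Z)), Z))
  [3] S(add(S(add(SZ, S^4(Z))), Z))
  [4] S(S(add(add(SZ, S^4(Z)), Z)))
  [5] S(S(add(S(add(Z, S^4(Z))), Z)))
  [6] S(S(S(add(add(Z, S^4(Z)), Z))))
  [7] S(S(S(add(S^4(Z), Z))))
  [8] S(S(S(S(add(SSSZ, Z)))))
  [9] S(S(S(S(S(add(SSZ, Z))))))
  [10] S(S(S(S(S(S(add(SZ, Z)))))))
  [11] S(S(S(S(S(S(S(add(Z, Z))))))))
  [12] S^7(Z)

Term B:
  start: add(mul(add(SSSZ, Z), mul(Z, SSSZ)), SSZ)
  [1] add(mul(S(add(SSZ, Z)), mul(Z, SSSZ)), SSZ)
  [2] add(add(mul(Z, SSSZ), mul(add(SSZ, Z), mul(Z, SSSZ))), SSZ)
  [3] add(add(Z, mul(add(SSZ, Z), mul(Z, SSSZ))), SSZ)
  [4] add(mul(add(SSZ, Z), mul(Z, SSSZ)), SSZ)
  [5] add(mul(S(add(SZ, Z)), mul(Z, SSSZ)), SSZ)
  [6] add(add(mul(Z, SSSZ), mul(add(SZ, Z), mul(Z, SSSZ))), SSZ)
  [7] add(add(Z, mul(add(SZ, Z), mul(Z, SSSZ))), SSZ)
  [8] add(mul(add(SZ, Z), mul(Z, SSSZ)), SSZ)
  [9] add(mul(S(add(Z, Z)), mul(Z, SSSZ)), SSZ)
  [10] add(add(mul(Z, SSSZ), mul(add(Z, Z), mul(Z, SSSZ))), SSZ)
  [11] add(add(Z, mul(add(Z, Z), mul(Z, SSSZ))), SSZ)
  [12] add(mul(add(Z, Z), mul(Z, SSSZ)), SSZ)
  [13] add(mul(Z, mul(Z, SSSZ)), SSZ)
  [14] add(Z, SSZ)
  [15] SSZ

Answer: DIFFERENT — A ⇓ S^7(Z), B ⇓ SSZ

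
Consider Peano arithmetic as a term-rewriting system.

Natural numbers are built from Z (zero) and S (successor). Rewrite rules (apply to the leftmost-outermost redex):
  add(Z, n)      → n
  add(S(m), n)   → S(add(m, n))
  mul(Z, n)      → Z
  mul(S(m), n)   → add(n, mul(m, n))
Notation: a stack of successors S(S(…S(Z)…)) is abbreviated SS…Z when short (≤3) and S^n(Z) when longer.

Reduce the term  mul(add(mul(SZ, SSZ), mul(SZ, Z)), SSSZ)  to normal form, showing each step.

  start: mul(add(mul(SZ, SSZ), mul(SZ, Z)), SSSZ)
  [1] mul(add(add(SSZ, mul(Z, SSZ)), mul(SZ, Z)), SSSZ)
  [2] mul(add(S(add(SZ, mul(Z, SSZ))), mul(SZ, Z)), SSSZ)
  [3] mul(S(add(add(SZ, mul(Z, SSZ)), mul(SZ, Z))), SSSZ)
  [4] add(SSSZ, mul(add(add(SZ, mul(Z, SSZ)), mul(SZ, Z)), SSSZ))
  [5] S(add(SSZ, mul(add(add(SZ, mul(Z, SSZ)), mul(SZ, Z)), SSSZ)))
  [6] S(S(add(SZ, mul(add(add(SZ, mul(Z, SSZ)), mul(SZ, Z)), SSSZ))))
  [7] S(S(S(add(Z, mul(add(add(SZ, mul(Z, SSZ)), mul(SZ, Z)), SSSZ)))))
  [8] S(S(S(mul(add(add(SZ, mul(Z, SSZ)), mul(SZ, Z)), SSSZ))))
  [9] S(S(S(mul(add(S(add(Z, mul(Z, SSZ))), mul(SZ, Z)), SSSZ))))
  [10] S(S(S(mul(S(add(add(Z, mul(Z, SSZ)), mul(SZ, Z))), SSSZ))))
  [11] S(S(S(add(SSSZ, mul(add(add(Z, mul(Z, SSZ)), mul(SZ, Z)), SSSZ)))))
  [12] S(S(S(S(add(SSZ, mul(add(add(Z, mul(Z, SSZ)), mul(SZ, Z)), SSSZ))))))
  [13] S(S(S(S(S(add(SZ, mul(add(add(Z, mul(Z, SSZ)), mul(SZ, Z)), SSSZ)))))))
  [14] S(S(S(S(S(S(add(Z, mul(add(add(Z, mul(Z, SSZ)), mul(SZ, Z)), SSSZ))))))))
  [15] S(S(S(S(S(S(mul(add(add(Z, mul(Z, SSZ)), mul(SZ, Z)), SSSZ)))))))
  [16] S(S(S(S(S(S(mul(add(mul(Z, SSZ), mul(SZ, Z)), SSSZ)))))))
  [17] S(S(S(S(S(S(mul(add(Z, mul(SZ, Z)), SSSZ)))))))
  [18] S(S(S(S(S(S(mul(mul(SZ, Z), SSSZ)))))))
  [19] S(S(S(S(S(S(mul(add(Z, mul(Z, Z)), SSSZ)))))))
  [20] S(S(S(S(S(S(mul(mul(Z, Z), SSSZ)))))))
  [21] S(S(S(S(S(S(mul(Z, SSSZ)))))))
  [22] S^6(Z)

Answer: normal form = S^6(Z)  (in 22 steps)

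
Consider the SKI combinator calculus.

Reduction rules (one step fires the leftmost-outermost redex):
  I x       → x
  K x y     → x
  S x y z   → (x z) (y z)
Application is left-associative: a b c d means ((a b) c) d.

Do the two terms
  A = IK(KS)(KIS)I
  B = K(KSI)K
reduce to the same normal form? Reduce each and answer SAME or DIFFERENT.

Answer: SAME — A ⇓ S, B ⇓ S

Reduction:
Term A:
  start: IK(KS)(KIS)I
  step 1: K(KS)(KIS)I
  step 2: KSI
  step 3: S

Term B:
  start: K(KSI)K
  step 1: KSI
  step 2: S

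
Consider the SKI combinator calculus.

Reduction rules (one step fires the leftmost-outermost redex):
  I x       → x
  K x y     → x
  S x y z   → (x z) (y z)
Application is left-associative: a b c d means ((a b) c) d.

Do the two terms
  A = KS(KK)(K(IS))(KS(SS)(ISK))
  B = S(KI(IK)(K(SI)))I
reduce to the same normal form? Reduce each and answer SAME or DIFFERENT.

Answer: DIFFERENT — A ⇓ S(KS)(S(SK)), B ⇓ S(K(SI))I

Reduction:
Term A:
  start: KS(KK)(K(IS))(KS(SS)(ISK))
  step 1: S(K(IS))(KS(SS)(ISK))
  step 2: S(KS)(KS(SS)(ISK))
  step 3: S(KS)(S(ISK))
  step 4: S(KS)(S(SK))

Term B:
  start: S(KI(IK)(K(SI)))I
  step 1: S(I(K(SI)))I
  step 2: S(K(SI))I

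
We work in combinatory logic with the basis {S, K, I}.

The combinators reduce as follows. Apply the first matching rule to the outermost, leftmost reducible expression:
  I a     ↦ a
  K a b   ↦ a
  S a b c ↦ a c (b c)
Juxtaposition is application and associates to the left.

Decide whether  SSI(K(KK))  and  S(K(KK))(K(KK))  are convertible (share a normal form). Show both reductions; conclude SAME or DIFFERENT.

Term A:
  start: SSI(K(KK))
  →1  S(K(KK))(I(K(KK)))
  →2  S(K(KK))(K(KK))

Term B:
  start: S(K(KK))(K(KK))

Answer: SAME — A ⇓ S(K(KK))(K(KK)), B ⇓ S(K(KK))(K(KK))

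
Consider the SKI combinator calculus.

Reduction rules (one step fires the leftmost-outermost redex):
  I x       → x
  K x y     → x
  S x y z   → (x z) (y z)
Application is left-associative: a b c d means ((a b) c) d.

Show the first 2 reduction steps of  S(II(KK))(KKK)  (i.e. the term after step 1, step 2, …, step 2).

Answer: after 2 steps: S(KK)(KKK)

Derivation:
  start: S(II(KK))(KKK)
  →1  S(I(KK))(KKK)
  →2  S(KK)(KKK)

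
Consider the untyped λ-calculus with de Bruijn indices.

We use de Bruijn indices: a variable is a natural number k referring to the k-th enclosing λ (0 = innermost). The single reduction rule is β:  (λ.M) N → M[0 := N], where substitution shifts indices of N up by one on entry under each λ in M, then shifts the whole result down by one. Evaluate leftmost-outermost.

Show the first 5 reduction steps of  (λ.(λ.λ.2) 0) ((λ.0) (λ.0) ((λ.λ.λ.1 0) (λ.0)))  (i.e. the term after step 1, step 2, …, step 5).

Answer: after 5 steps: λ.λ.λ.1 0

Derivation:
  start: (λ.(λ.λ.2) 0) ((λ.0) (λ.0) ((λ.λ.λ.1 0) (λ.0)))
  step 1: (λ.λ.(λ.0) (λ.0) ((λ.λ.λ.1 0) (λ.0))) ((λ.0) (λ.0) ((λ.λ.λ.1 0) (λ.0)))
  step 2: λ.(λ.0) (λ.0) ((λ.λ.λ.1 0) (λ.0))
  step 3: λ.(λ.0) ((λ.λ.λ.1 0) (λ.0))
  step 4: λ.(λ.λ.λ.1 0) (λ.0)
  step 5: λ.λ.λ.1 0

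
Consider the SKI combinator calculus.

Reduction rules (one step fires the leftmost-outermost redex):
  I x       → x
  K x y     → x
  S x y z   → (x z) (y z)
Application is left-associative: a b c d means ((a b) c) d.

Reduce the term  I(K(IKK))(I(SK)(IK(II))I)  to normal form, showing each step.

  start: I(K(IKK))(I(SK)(IK(II))I)
  →1  K(IKK)(I(SK)(IK(II))I)
  →2  IKK
  →3  KK

Answer: normal form = KK  (in 3 steps)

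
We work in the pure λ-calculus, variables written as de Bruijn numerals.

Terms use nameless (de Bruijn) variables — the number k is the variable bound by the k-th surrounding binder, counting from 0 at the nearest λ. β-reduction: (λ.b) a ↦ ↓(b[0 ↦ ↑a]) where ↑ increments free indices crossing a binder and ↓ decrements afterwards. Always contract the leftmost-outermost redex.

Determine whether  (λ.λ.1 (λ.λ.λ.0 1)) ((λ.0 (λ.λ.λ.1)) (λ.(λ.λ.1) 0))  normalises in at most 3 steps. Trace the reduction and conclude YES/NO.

  start: (λ.λ.1 (λ.λ.λ.0 1)) ((λ.0 (λ.λ.λ.1)) (λ.(λ.λ.1) 0))
  [1] λ.(λ.0 (λ.λ.λ.1)) (λ.(λ.λ.1) 0) (λ.λ.λ.0 1)
  [2] λ.(λ.(λ.λ.1) 0) (λ.λ.λ.1) (λ.λ.λ.0 1)
  [3] λ.(λ.λ.1) (λ.λ.λ.1) (λ.λ.λ.0 1)

Answer: NO — after 3 steps the term is λ.(λ.λ.1) (λ.λ.λ.1) (λ.λ.λ.0 1), not yet normal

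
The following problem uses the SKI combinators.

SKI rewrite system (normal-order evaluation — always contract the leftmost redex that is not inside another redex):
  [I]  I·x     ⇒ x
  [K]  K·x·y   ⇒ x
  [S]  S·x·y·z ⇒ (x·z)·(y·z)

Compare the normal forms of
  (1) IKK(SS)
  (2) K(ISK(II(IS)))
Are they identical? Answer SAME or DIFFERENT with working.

Answer: DIFFERENT — A ⇓ K, B ⇓ K(SKS)

Working:
Term A:
  start: IKK(SS)
  [1] KK(SS)
  [2] K

Term B:
  start: K(ISK(II(IS)))
  [1] K(SK(II(IS)))
  [2] K(SK(I(IS)))
  [3] K(SK(IS))
  [4] K(SKS)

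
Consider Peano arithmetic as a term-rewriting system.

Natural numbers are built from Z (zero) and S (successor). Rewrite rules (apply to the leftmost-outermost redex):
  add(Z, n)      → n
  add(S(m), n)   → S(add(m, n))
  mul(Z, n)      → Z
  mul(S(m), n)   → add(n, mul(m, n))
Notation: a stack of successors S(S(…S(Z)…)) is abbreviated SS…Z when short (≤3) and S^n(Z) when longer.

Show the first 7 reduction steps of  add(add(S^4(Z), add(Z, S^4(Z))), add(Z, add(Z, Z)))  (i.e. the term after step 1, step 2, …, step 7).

Answer: after 7 steps: S(S(S(add(S(add(Z, add(Z, S^4(Z)))), add(Z, add(Z, Z))))))

Working:
  start: add(add(S^4(Z), add(Z, S^4(Z))), add(Z, add(Z, Z)))
  step 1: add(S(add(SSSZ, add(Z, S^4(Z)))), add(Z, add(Z, Z)))
  step 2: S(add(add(SSSZ, add(Z, S^4(Z))), add(Z, add(Z, Z))))
  step 3: S(add(S(add(SSZ, add(Z, S^4(Z)))), add(Z, add(Z, Z))))
  step 4: S(S(add(add(SSZ, add(Z, S^4(Z))), add(Z, add(Z, Z)))))
  step 5: S(S(add(S(add(SZ, add(Z, S^4(Z)))), add(Z, add(Z, Z)))))
  step 6: S(S(S(add(add(SZ, add(Z, S^4(Z))), add(Z, add(Z, Z))))))
  step 7: S(S(S(add(S(add(Z, add(Z, S^4(Z)))), add(Z, add(Z, Z))))))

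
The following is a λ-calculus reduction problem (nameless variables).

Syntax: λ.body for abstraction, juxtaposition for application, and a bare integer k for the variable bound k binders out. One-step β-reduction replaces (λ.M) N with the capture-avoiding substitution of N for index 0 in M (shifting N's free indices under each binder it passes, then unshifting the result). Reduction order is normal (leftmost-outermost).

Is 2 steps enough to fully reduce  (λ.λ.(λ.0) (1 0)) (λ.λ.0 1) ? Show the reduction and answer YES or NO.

Answer: NO — after 2 steps the term is λ.(λ.λ.0 1) 0, not yet normal

Derivation:
  start: (λ.λ.(λ.0) (1 0)) (λ.λ.0 1)
  →1  λ.(λ.0) ((λ.λ.0 1) 0)
  →2  λ.(λ.λ.0 1) 0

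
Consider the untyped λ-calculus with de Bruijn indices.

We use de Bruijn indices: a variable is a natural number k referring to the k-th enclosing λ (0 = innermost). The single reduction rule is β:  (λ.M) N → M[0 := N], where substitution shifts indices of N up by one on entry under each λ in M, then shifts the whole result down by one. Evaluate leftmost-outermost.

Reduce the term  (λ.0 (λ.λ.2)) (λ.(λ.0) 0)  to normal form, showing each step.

Answer: normal form = λ.λ.λ.0  (in 4 steps)

Derivation:
  start: (λ.0 (λ.λ.2)) (λ.(λ.0) 0)
  [1] (λ.(λ.0) 0) (λ.λ.λ.(λ.0) 0)
  [2] (λ.0) (λ.λ.λ.(λ.0) 0)
  [3] λ.λ.λ.(λ.0) 0
  [4] λ.λ.λ.0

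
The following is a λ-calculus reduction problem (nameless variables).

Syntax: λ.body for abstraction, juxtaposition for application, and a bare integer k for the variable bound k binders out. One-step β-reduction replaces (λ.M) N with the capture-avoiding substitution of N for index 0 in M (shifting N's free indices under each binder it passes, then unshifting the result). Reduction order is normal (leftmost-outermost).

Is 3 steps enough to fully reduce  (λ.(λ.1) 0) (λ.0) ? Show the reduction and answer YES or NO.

  start: (λ.(λ.1) 0) (λ.0)
  →1  (λ.λ.0) (λ.0)
  →2  λ.0

Answer: YES — reaches normal form λ.0 in 2 ≤ 3 steps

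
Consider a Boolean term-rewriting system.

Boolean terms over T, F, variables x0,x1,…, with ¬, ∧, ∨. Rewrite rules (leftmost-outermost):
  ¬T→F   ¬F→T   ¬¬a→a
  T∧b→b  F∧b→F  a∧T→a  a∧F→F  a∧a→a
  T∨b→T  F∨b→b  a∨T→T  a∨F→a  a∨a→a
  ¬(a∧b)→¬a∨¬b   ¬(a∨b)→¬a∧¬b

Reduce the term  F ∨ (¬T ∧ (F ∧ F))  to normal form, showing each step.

  start: F ∨ (¬T ∧ (F ∧ F))
  step 1: ¬T ∧ (F ∧ F)
  step 2: F ∧ (F ∧ F)
  step 3: F

Answer: normal form = F  (in 3 steps)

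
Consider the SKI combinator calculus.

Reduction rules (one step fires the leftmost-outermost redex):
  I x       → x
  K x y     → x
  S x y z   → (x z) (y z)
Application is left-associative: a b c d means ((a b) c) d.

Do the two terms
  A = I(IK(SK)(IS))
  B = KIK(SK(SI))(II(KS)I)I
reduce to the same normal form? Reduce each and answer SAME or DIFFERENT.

Term A:
  start: I(IK(SK)(IS))
  [1] IK(SK)(IS)
  [2] K(SK)(IS)
  [3] SK

Term B:
  start: KIK(SK(SI))(II(KS)I)I
  [1] I(SK(SI))(II(KS)I)I
  [2] SK(SI)(II(KS)I)I
  [3] K(II(KS)I)(SI(II(KS)I))I
  [4] II(KS)II
  [5] I(KS)II
  [6] KSII
  [7] SI

Answer: DIFFERENT — A ⇓ SK, B ⇓ SI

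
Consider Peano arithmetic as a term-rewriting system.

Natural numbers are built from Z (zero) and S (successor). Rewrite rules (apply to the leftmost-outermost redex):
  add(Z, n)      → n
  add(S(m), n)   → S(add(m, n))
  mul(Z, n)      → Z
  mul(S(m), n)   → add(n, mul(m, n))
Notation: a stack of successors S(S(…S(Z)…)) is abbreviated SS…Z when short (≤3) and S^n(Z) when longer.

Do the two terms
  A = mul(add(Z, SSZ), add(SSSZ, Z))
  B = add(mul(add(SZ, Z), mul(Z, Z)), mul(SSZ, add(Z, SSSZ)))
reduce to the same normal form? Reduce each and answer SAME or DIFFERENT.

Answer: SAME — A ⇓ S^6(Z), B ⇓ S^6(Z)

Derivation:
Term A:
  start: mul(add(Z, SSZ), add(SSSZ, Z))
  [1] mul(SSZ, add(SSSZ, Z))
  [2] add(add(SSSZ, Z), mul(SZ, add(SSSZ, Z)))
  [3] add(S(add(SSZ, Z)), mul(SZ, add(SSSZ, Z)))
  [4] S(add(add(SSZ, Z), mul(SZ, add(SSSZ, Z))))
  [5] S(add(S(add(SZ, Z)), mul(SZ, add(SSSZ, Z))))
  [6] S(S(add(add(SZ, Z), mul(SZ, add(SSSZ, Z)))))
  [7] S(S(add(S(add(Z, Z)), mul(SZ, add(SSSZ, Z)))))
  [8] S(S(S(add(add(Z, Z), mul(SZ, add(SSSZ, Z))))))
  [9] S(S(S(add(Z, mul(SZ, add(SSSZ, Z))))))
  [10] S(S(S(mul(SZ, add(SSSZ, Z)))))
  [11] S(S(S(add(add(SSSZ, Z), mul(Z, add(SSSZ, Z))))))
  [12] S(S(S(add(S(add(SSZ, Z)), mul(Z, add(SSSZ, Z))))))
  [13] S(S(S(S(add(add(SSZ, Z), mul(Z, add(SSSZ, Z)))))))
  [14] S(S(S(S(add(S(add(SZ, Z)), mul(Z, add(SSSZ, Z)))))))
  [15] S(S(S(S(S(add(add(SZ, Z), mul(Z, add(SSSZ, Z))))))))
  [16] S(S(S(S(S(add(S(add(Z, Z)), mul(Z, add(SSSZ, Z))))))))
  [17] S(S(S(S(S(S(add(add(Z, Z), mul(Z, add(SSSZ, Z)))))))))
  [18] S(S(S(S(S(S(add(Z, mul(Z, add(SSSZ, Z)))))))))
  [19] S(S(S(S(S(S(mul(Z, add(SSSZ, Z))))))))
  [20] S^6(Z)

Term B:
  start: add(mul(add(SZ, Z), mul(Z, Z)), mul(SSZ, add(Z, SSSZ)))
  [1] add(mul(S(add(Z, Z)), mul(Z, Z)), mul(SSZ, add(Z, SSSZ)))
  [2] add(add(mul(Z, Z), mul(add(Z, Z), mul(Z, Z))), mul(SSZ, add(Z, SSSZ)))
  [3] add(add(Z, mul(add(Z, Z), mul(Z, Z))), mul(SSZ, add(Z, SSSZ)))
  [4] add(mul(add(Z, Z), mul(Z, Z)), mul(SSZ, add(Z, SSSZ)))
  [5] add(mul(Z, mul(Z, Z)), mul(SSZ, add(Z, SSSZ)))
  [6] add(Z, mul(SSZ, add(Z, SSSZ)))
  [7] mul(SSZ, add(Z, SSSZ))
  [8] add(add(Z, SSSZ), mul(SZ, add(Z, SSSZ)))
  [9] add(SSSZ, mul(SZ, add(Z, SSSZ)))
  [10] S(add(SSZ, mul(SZ, add(Z, SSSZ))))
  [11] S(S(add(SZ, mul(SZ, add(Z, SSSZ)))))
  [12] S(S(S(add(Z, mul(SZ, add(Z, SSSZ))))))
  [13] S(S(S(mul(SZ, add(Z, SSSZ)))))
  [14] S(S(S(add(add(Z, SSSZ), mul(Z, add(Z, SSSZ))))))
  [15] S(S(S(add(SSSZ, mul(Z, add(Z, SSSZ))))))
  [16] S(S(S(S(add(SSZ, mul(Z, add(Z, SSSZ)))))))
  [17] S(S(S(S(S(add(SZ, mul(Z, add(Z, SSSZ))))))))
  [18] S(S(S(S(S(S(add(Z, mul(Z, add(Z, SSSZ)))))))))
  [19] S(S(S(S(S(S(mul(Z, add(Z, SSSZ))))))))
  [20] S^6(Z)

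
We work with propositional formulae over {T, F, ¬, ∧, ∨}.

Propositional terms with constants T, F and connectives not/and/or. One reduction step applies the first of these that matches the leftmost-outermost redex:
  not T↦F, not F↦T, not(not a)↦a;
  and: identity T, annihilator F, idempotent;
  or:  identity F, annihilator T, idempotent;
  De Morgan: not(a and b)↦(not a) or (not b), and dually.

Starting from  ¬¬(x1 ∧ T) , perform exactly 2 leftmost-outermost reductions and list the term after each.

  start: ¬¬(x1 ∧ T)
  →1  x1 ∧ T
  →2  x1

Answer: after 2 steps: x1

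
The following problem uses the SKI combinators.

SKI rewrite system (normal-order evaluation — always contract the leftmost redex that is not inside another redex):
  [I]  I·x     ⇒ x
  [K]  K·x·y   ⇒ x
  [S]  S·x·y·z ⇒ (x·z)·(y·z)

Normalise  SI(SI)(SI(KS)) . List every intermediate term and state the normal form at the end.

  start: SI(SI)(SI(KS))
  [1] I(SI(KS))(SI(SI(KS)))
  [2] SI(KS)(SI(SI(KS)))
  [3] I(SI(SI(KS)))(KS(SI(SI(KS))))
  [4] SI(SI(KS))(KS(SI(SI(KS))))
  [5] I(KS(SI(SI(KS))))(SI(KS)(KS(SI(SI(KS)))))
  [6] KS(SI(SI(KS)))(SI(KS)(KS(SI(SI(KS)))))
  [7] S(SI(KS)(KS(SI(SI(KS)))))
  [8] S(I(KS(SI(SI(KS))))(KS(KS(SI(SI(KS))))))
  [9] S(KS(SI(SI(KS)))(KS(KS(SI(SI(KS))))))
  [10] S(S(KS(KS(SI(SI(KS))))))
  [11] S(SS)

Answer: normal form = S(SS)  (in 11 steps)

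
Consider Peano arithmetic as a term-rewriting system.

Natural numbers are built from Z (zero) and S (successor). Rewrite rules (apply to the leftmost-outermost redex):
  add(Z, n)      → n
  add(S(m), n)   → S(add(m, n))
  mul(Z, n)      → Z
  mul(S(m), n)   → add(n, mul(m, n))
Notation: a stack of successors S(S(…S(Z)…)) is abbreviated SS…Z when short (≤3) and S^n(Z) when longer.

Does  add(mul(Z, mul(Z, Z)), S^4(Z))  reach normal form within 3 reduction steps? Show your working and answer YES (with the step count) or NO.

Answer: YES — reaches normal form S^4(Z) in 2 ≤ 3 steps

Derivation:
  start: add(mul(Z, mul(Z, Z)), S^4(Z))
  step 1: add(Z, S^4(Z))
  step 2: S^4(Z)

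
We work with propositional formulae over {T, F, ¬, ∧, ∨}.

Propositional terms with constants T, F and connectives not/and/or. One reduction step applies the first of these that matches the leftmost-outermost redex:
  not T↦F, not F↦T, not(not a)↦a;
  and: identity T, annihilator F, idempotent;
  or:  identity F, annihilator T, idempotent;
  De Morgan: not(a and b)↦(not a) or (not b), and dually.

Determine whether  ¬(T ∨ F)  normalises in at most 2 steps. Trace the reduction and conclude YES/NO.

Answer: NO — after 2 steps the term is F ∧ ¬F, not yet normal

Reduction:
  start: ¬(T ∨ F)
  [1] ¬T ∧ ¬F
  [2] F ∧ ¬F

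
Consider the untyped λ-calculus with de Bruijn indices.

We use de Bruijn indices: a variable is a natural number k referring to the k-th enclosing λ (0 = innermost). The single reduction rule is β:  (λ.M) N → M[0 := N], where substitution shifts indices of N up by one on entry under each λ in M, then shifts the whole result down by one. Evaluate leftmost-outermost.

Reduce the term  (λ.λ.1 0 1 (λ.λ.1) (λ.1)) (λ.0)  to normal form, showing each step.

  start: (λ.λ.1 0 1 (λ.λ.1) (λ.1)) (λ.0)
  step 1: λ.(λ.0) 0 (λ.0) (λ.λ.1) (λ.1)
  step 2: λ.0 (λ.0) (λ.λ.1) (λ.1)

Answer: normal form = λ.0 (λ.0) (λ.λ.1) (λ.1)  (in 2 steps)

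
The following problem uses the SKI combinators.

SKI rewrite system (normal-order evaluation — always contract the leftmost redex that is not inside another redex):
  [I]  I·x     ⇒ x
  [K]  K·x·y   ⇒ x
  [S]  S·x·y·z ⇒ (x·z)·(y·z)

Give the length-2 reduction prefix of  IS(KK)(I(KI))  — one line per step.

Answer: after 2 steps: S(KK)(KI)

Reduction:
  start: IS(KK)(I(KI))
  step 1: S(KK)(I(KI))
  step 2: S(KK)(KI)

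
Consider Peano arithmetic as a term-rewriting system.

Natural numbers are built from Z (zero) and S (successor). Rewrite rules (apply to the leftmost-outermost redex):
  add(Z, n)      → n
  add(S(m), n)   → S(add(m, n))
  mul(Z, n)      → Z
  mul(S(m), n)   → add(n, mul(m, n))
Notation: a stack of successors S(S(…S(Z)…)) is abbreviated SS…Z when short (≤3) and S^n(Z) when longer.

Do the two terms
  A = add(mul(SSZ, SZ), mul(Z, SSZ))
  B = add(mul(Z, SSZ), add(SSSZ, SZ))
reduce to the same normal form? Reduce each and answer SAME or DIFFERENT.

Answer: DIFFERENT — A ⇓ SSZ, B ⇓ S^4(Z)

Reduction:
Term A:
  start: add(mul(SSZ, SZ), mul(Z, SSZ))
  step 1: add(add(SZ, mul(SZ, SZ)), mul(Z, SSZ))
  step 2: add(S(add(Z, mul(SZ, SZ))), mul(Z, SSZ))
  step 3: S(add(add(Z, mul(SZ, SZ)), mul(Z, SSZ)))
  step 4: S(add(mul(SZ, SZ), mul(Z, SSZ)))
  step 5: S(add(add(SZ, mul(Z, SZ)), mul(Z, SSZ)))
  step 6: S(add(S(add(Z, mul(Z, SZ))), mul(Z, SSZ)))
  step 7: S(S(add(add(Z, mul(Z, SZ)), mul(Z, SSZ))))
  step 8: S(S(add(mul(Z, SZ), mul(Z, SSZ))))
  step 9: S(S(add(Z, mul(Z, SSZ))))
  step 10: S(S(mul(Z, SSZ)))
  step 11: SSZ

Term B:
  start: add(mul(Z, SSZ), add(SSSZ, SZ))
  step 1: add(Z, add(SSSZ, SZ))
  step 2: add(SSSZ, SZ)
  step 3: S(add(SSZ, SZ))
  step 4: S(S(add(SZ, SZ)))
  step 5: S(S(S(add(Z, SZ))))
  step 6: S^4(Z)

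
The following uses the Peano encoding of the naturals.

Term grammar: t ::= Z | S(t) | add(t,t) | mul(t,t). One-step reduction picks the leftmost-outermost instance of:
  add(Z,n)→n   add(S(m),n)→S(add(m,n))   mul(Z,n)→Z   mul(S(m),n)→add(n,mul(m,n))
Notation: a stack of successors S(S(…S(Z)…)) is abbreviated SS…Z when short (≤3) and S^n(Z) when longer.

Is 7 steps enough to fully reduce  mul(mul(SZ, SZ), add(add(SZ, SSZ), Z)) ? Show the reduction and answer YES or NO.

Answer: NO — after 7 steps the term is S(add(add(SSZ, Z), mul(add(Z, mul(Z, SZ)), add(add(SZ, SSZ), Z)))), not yet normal

Reduction:
  start: mul(mul(SZ, SZ), add(add(SZ, SSZ), Z))
  [1] mul(add(SZ, mul(Z, SZ)), add(add(SZ, SSZ), Z))
  [2] mul(S(add(Z, mul(Z, SZ))), add(add(SZ, SSZ), Z))
  [3] add(add(add(SZ, SSZ), Z), mul(add(Z, mul(Z, SZ)), add(add(SZ, SSZ), Z)))
  [4] add(add(S(add(Z, SSZ)), Z), mul(add(Z, mul(Z, SZ)), add(add(SZ, SSZ), Z)))
  [5] add(S(add(add(Z, SSZ), Z)), mul(add(Z, mul(Z, SZ)), add(add(SZ, SSZ), Z)))
  [6] S(add(add(add(Z, SSZ), Z), mul(add(Z, mul(Z, SZ)), add(add(SZ, SSZ), Z))))
  [7] S(add(add(SSZ, Z), mul(add(Z, mul(Z, SZ)), add(add(SZ, SSZ), Z))))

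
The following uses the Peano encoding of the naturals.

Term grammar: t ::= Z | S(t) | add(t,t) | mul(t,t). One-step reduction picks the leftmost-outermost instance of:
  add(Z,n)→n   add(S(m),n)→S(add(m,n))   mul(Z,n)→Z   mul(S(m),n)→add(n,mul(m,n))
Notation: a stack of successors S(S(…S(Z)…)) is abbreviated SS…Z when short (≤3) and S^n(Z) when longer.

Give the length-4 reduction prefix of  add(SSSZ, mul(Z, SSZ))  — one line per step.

Answer: after 4 steps: S(S(S(mul(Z, SSZ))))

Working:
  start: add(SSSZ, mul(Z, SSZ))
  →1  S(add(SSZ, mul(Z, SSZ)))
  →2  S(S(add(SZ, mul(Z, SSZ))))
  →3  S(S(S(add(Z, mul(Z, SSZ)))))
  →4  S(S(S(mul(Z, SSZ))))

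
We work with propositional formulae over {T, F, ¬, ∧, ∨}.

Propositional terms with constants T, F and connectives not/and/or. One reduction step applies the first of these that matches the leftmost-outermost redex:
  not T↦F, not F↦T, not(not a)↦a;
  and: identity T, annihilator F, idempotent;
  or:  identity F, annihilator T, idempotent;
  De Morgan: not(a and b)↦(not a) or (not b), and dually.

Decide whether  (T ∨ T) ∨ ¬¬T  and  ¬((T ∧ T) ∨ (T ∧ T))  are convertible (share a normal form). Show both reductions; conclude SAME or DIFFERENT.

Answer: DIFFERENT — A ⇓ T, B ⇓ F

Reduction:
Term A:
  start: (T ∨ T) ∨ ¬¬T
  [1] T ∨ ¬¬T
  [2] T

Term B:
  start: ¬((T ∧ T) ∨ (T ∧ T))
  [1] ¬(T ∧ T) ∧ ¬(T ∧ T)
  [2] ¬(T ∧ T)
  [3] ¬T ∨ ¬T
  [4] ¬T
  [5] F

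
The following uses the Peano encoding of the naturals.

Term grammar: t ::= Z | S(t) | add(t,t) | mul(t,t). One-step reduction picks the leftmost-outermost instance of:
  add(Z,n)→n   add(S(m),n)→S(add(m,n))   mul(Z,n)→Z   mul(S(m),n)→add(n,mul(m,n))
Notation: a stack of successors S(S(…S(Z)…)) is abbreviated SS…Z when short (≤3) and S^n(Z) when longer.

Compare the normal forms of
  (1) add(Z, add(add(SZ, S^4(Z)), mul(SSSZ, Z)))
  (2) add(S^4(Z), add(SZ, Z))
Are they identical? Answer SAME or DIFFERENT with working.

Term A:
  start: add(Z, add(add(SZ, S^4(Z)), mul(SSSZ, Z)))
  [1] add(add(SZ, S^4(Z)), mul(SSSZ, Z))
  [2] add(S(add(Z, S^4(Z))), mul(SSSZ, Z))
  [3] S(add(add(Z, S^4(Z)), mul(SSSZ, Z)))
  [4] S(add(S^4(Z), mul(SSSZ, Z)))
  [5] S(S(add(SSSZ, mul(SSSZ, Z))))
  [6] S(S(S(add(SSZ, mul(SSSZ, Z)))))
  [7] S(S(S(S(add(SZ, mul(SSSZ, Z))))))
  [8] S(S(S(S(S(add(Z, mul(SSSZ, Z)))))))
  [9] S(S(S(S(S(mul(SSSZ, Z))))))
  [10] S(S(S(S(S(add(Z, mul(SSZ, Z)))))))
  [11] S(S(S(S(S(mul(SSZ, Z))))))
  [12] S(S(S(S(S(add(Z, mul(SZ, Z)))))))
  [13] S(S(S(S(S(mul(SZ, Z))))))
  [14] S(S(S(S(S(add(Z, mul(Z, Z)))))))
  [15] S(S(S(S(S(mul(Z, Z))))))
  [16] S^5(Z)

Term B:
  start: add(S^4(Z), add(SZ, Z))
  [1] S(add(SSSZ, add(SZ, Z)))
  [2] S(S(add(SSZ, add(SZ, Z))))
  [3] S(S(S(add(SZ, add(SZ, Z)))))
  [4] S(S(S(S(add(Z, add(SZ, Z))))))
  [5] S(S(S(S(add(SZ, Z)))))
  [6] S(S(S(S(S(add(Z, Z))))))
  [7] S^5(Z)

Answer: SAME — A ⇓ S^5(Z), B ⇓ S^5(Z)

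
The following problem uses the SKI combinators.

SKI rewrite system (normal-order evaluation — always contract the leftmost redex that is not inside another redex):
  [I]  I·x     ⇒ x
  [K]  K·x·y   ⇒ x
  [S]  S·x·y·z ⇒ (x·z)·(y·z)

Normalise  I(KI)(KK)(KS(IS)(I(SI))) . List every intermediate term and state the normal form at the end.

  start: I(KI)(KK)(KS(IS)(I(SI)))
  →1  KI(KK)(KS(IS)(I(SI)))
  →2  I(KS(IS)(I(SI)))
  →3  KS(IS)(I(SI))
  →4  S(I(SI))
  →5  S(SI)

Answer: normal form = S(SI)  (in 5 steps)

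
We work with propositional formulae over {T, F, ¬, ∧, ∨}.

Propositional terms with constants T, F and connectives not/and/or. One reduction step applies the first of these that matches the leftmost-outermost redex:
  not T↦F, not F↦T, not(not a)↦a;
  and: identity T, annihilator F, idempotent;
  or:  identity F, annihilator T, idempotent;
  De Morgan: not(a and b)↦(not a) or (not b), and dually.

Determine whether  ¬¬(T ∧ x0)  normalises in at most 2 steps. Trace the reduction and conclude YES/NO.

Answer: YES — reaches normal form x0 in 2 ≤ 2 steps

Reduction:
  start: ¬¬(T ∧ x0)
  →1  T ∧ x0
  →2  x0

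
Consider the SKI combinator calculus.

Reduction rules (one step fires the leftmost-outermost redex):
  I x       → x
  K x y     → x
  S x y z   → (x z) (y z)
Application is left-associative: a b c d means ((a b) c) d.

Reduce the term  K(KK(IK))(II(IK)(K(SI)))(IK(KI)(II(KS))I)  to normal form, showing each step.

Answer: normal form = KI  (in 5 steps)

Reduction:
  start: K(KK(IK))(II(IK)(K(SI)))(IK(KI)(II(KS))I)
  [1] KK(IK)(IK(KI)(II(KS))I)
  [2] K(IK(KI)(II(KS))I)
  [3] K(K(KI)(II(KS))I)
  [4] K(KII)
  [5] KI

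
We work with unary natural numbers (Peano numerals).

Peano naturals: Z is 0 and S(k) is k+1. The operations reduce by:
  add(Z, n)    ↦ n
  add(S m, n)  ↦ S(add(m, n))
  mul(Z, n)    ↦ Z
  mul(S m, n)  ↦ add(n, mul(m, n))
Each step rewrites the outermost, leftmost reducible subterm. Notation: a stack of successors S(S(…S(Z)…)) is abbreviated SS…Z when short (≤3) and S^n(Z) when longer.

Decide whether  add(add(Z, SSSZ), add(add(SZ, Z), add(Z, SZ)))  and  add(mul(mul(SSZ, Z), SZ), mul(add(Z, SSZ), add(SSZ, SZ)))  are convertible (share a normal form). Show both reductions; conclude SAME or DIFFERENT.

Term A:
  start: add(add(Z, SSSZ), add(add(SZ, Z), add(Z, SZ)))
  step 1: add(SSSZ, add(add(SZ, Z), add(Z, SZ)))
  step 2: S(add(SSZ, add(add(SZ, Z), add(Z, SZ))))
  step 3: S(S(add(SZ, add(add(SZ, Z), add(Z, SZ)))))
  step 4: S(S(S(add(Z, add(add(SZ, Z), add(Z, SZ))))))
  step 5: S(S(S(add(add(SZ, Z), add(Z, SZ)))))
  step 6: S(S(S(add(S(add(Z, Z)), add(Z, SZ)))))
  step 7: S(S(S(S(add(add(Z, Z), add(Z, SZ))))))
  step 8: S(S(S(S(add(Z, add(Z, SZ))))))
  step 9: S(S(S(S(add(Z, SZ)))))
  step 10: S^5(Z)

Term B:
  start: add(mul(mul(SSZ, Z), SZ), mul(add(Z, SSZ), add(SSZ, SZ)))
  step 1: add(mul(add(Z, mul(SZ, Z)), SZ), mul(add(Z, SSZ), add(SSZ, SZ)))
  step 2: add(mul(mul(SZ, Z), SZ), mul(add(Z, SSZ), add(SSZ, SZ)))
  step 3: add(mul(add(Z, mul(Z, Z)), SZ), mul(add(Z, SSZ), add(SSZ, SZ)))
  step 4: add(mul(mul(Z, Z), SZ), mul(add(Z, SSZ), add(SSZ, SZ)))
  step 5: add(mul(Z, SZ), mul(add(Z, SSZ), add(SSZ, SZ)))
  step 6: add(Z, mul(add(Z, SSZ), add(SSZ, SZ)))
  step 7: mul(add(Z, SSZ), add(SSZ, SZ))
  step 8: mul(SSZ, add(SSZ, SZ))
  step 9: add(add(SSZ, SZ), mul(SZ, add(SSZ, SZ)))
  step 10: add(S(add(SZ, SZ)), mul(SZ, add(SSZ, SZ)))
  step 11: S(add(add(SZ, SZ), mul(SZ, add(SSZ, SZ))))
  step 12: S(add(S(add(Z, SZ)), mul(SZ, add(SSZ, SZ))))
  step 13: S(S(add(add(Z, SZ), mul(SZ, add(SSZ, SZ)))))
  step 14: S(S(add(SZ, mul(SZ, add(SSZ, SZ)))))
  step 15: S(S(S(add(Z, mul(SZ, add(SSZ, SZ))))))
  step 16: S(S(S(mul(SZ, add(SSZ, SZ)))))
  step 17: S(S(S(add(add(SSZ, SZ), mul(Z, add(SSZ, SZ))))))
  step 18: S(S(S(add(S(add(SZ, SZ)), mul(Z, add(SSZ, SZ))))))
  step 19: S(S(S(S(add(add(SZ, SZ), mul(Z, add(SSZ, SZ)))))))
  step 20: S(S(S(S(add(S(add(Z, SZ)), mul(Z, add(SSZ, SZ)))))))
  step 21: S(S(S(S(S(add(add(Z, SZ), mul(Z, add(SSZ, SZ))))))))
  step 22: S(S(S(S(S(add(SZ, mul(Z, add(SSZ, SZ))))))))
  step 23: S(S(S(S(S(S(add(Z, mul(Z, add(SSZ, SZ)))))))))
  step 24: S(S(S(S(S(S(mul(Z, add(SSZ, SZ))))))))
  step 25: S^6(Z)

Answer: DIFFERENT — A ⇓ S^5(Z), B ⇓ S^6(Z)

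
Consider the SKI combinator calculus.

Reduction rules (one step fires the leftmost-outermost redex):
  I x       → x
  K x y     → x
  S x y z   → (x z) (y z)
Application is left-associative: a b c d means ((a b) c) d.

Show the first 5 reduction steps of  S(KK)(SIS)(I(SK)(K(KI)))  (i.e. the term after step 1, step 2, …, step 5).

  start: S(KK)(SIS)(I(SK)(K(KI)))
  →1  KK(I(SK)(K(KI)))(SIS(I(SK)(K(KI))))
  →2  K(SIS(I(SK)(K(KI))))
  →3  K(I(I(SK)(K(KI)))(S(I(SK)(K(KI)))))
  →4  K(I(SK)(K(KI))(S(I(SK)(K(KI)))))
  →5  K(SK(K(KI))(S(I(SK)(K(KI)))))

Answer: after 5 steps: K(SK(K(KI))(S(I(SK)(K(KI)))))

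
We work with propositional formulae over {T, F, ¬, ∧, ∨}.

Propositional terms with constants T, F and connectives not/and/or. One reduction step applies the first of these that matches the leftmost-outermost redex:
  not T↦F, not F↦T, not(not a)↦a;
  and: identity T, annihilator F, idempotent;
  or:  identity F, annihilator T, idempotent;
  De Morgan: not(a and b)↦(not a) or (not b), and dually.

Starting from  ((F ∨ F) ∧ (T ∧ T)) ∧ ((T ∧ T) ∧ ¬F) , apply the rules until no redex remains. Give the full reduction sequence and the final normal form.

  start: ((F ∨ F) ∧ (T ∧ T)) ∧ ((T ∧ T) ∧ ¬F)
  [1] (F ∧ (T ∧ T)) ∧ ((T ∧ T) ∧ ¬F)
  [2] F ∧ ((T ∧ T) ∧ ¬F)
  [3] F

Answer: normal form = F  (in 3 steps)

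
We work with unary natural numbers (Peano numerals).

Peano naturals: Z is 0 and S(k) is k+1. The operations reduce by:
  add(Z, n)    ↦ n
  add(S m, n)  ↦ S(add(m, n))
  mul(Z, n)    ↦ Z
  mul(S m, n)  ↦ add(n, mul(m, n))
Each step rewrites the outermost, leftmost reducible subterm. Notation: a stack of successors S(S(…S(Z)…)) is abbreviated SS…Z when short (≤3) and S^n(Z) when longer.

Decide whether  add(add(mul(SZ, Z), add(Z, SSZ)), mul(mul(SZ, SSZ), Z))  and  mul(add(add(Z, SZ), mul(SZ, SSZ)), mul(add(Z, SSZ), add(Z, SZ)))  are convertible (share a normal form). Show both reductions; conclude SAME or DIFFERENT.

Term A:
  start: add(add(mul(SZ, Z), add(Z, SSZ)), mul(mul(SZ, SSZ), Z))
  →1  add(add(add(Z, mul(Z, Z)), add(Z, SSZ)), mul(mul(SZ, SSZ), Z))
  →2  add(add(mul(Z, Z), add(Z, SSZ)), mul(mul(SZ, SSZ), Z))
  →3  add(add(Z, add(Z, SSZ)), mul(mul(SZ, SSZ), Z))
  →4  add(add(Z, SSZ), mul(mul(SZ, SSZ), Z))
  →5  add(SSZ, mul(mul(SZ, SSZ), Z))
  →6  S(add(SZ, mul(mul(SZ, SSZ), Z)))
  →7  S(S(add(Z, mul(mul(SZ, SSZ), Z))))
  →8  S(S(mul(mul(SZ, SSZ), Z)))
  →9  S(S(mul(add(SSZ, mul(Z, SSZ)), Z)))
  →10  S(S(mul(S(add(SZ, mul(Z, SSZ))), Z)))
  →11  S(S(add(Z, mul(add(SZ, mul(Z, SSZ)), Z))))
  →12  S(S(mul(add(SZ, mul(Z, SSZ)), Z)))
  →13  S(S(mul(S(add(Z, mul(Z, SSZ))), Z)))
  →14  S(S(add(Z, mul(add(Z, mul(Z, SSZ)), Z))))
  →15  S(S(mul(add(Z, mul(Z, SSZ)), Z)))
  →16  S(S(mul(mul(Z, SSZ), Z)))
  →17  S(S(mul(Z, Z)))
  →18  SSZ

Term B:
  start: mul(add(add(Z, SZ), mul(SZ, SSZ)), mul(add(Z, SSZ), add(Z, SZ)))
  →1  mul(add(SZ, mul(SZ, SSZ)), mul(add(Z, SSZ), add(Z, SZ)))
  →2  mul(S(add(Z, mul(SZ, SSZ))), mul(add(Z, SSZ), add(Z, SZ)))
  →3  add(mul(add(Z, SSZ), add(Z, SZ)), mul(add(Z, mul(SZ, SSZ)), mul(add(Z, SSZ), add(Z, SZ))))
  →4  add(mul(SSZ, add(Z, SZ)), mul(add(Z, mul(SZ, SSZ)), mul(add(Z, SSZ), add(Z, SZ))))
  →5  add(add(add(Z, SZ), mul(SZ, add(Z, SZ))), mul(add(Z, mul(SZ, SSZ)), mul(add(Z, SSZ), add(Z, SZ))))
  →6  add(add(SZ, mul(SZ, add(Z, SZ))), mul(add(Z, mul(SZ, SSZ)), mul(add(Z, SSZ), add(Z, SZ))))
  →7  add(S(add(Z, mul(SZ, add(Z, SZ)))), mul(add(Z, mul(SZ, SSZ)), mul(add(Z, SSZ), add(Z, SZ))))
  →8  S(add(add(Z, mul(SZ, add(Z, SZ))), mul(add(Z, mul(SZ, SSZ)), mul(add(Z, SSZ), add(Z, SZ)))))
  →9  S(add(mul(SZ, add(Z, SZ)), mul(add(Z, mul(SZ, SSZ)), mul(add(Z, SSZ), add(Z, SZ)))))
  →10  S(add(add(add(Z, SZ), mul(Z, add(Z, SZ))), mul(add(Z, mul(SZ, SSZ)), mul(add(Z, SSZ), add(Z, SZ)))))
  →11  S(add(add(SZ, mul(Z, add(Z, SZ))), mul(add(Z, mul(SZ, SSZ)), mul(add(Z, SSZ), add(Z, SZ)))))
  →12  S(add(S(add(Z, mul(Z, add(Z, SZ)))), mul(add(Z, mul(SZ, SSZ)), mul(add(Z, SSZ), add(Z, SZ)))))
  →13  S(S(add(add(Z, mul(Z, add(Z, SZ))), mul(add(Z, mul(SZ, SSZ)), mul(add(Z, SSZ), add(Z, SZ))))))
  →14  S(S(add(mul(Z, add(Z, SZ)), mul(add(Z, mul(SZ, SSZ)), mul(add(Z, SSZ), add(Z, SZ))))))
  →15  S(S(add(Z, mul(add(Z, mul(SZ, SSZ)), mul(add(Z, SSZ), add(Z, SZ))))))
  →16  S(S(mul(add(Z, mul(SZ, SSZ)), mul(add(Z, SSZ), add(Z, SZ)))))
  →17  S(S(mul(mul(SZ, SSZ), mul(add(Z, SSZ), add(Z, SZ)))))
  →18  S(S(mul(add(SSZ, mul(Z, SSZ)), mul(add(Z, SSZ), add(Z, SZ)))))
  →19  S(S(mul(S(add(SZ, mul(Z, SSZ))), mul(add(Z, SSZ), add(Z, SZ)))))
  →20  S(S(add(mul(add(Z, SSZ), add(Z, SZ)), mul(add(SZ, mul(Z, SSZ)), mul(add(Z, SSZ), add(Z, SZ))))))
  →21  S(S(add(mul(SSZ, add(Z, SZ)), mul(add(SZ, mul(Z, SSZ)), mul(add(Z, SSZ), add(Z, SZ))))))
  →22  S(S(add(add(add(Z, SZ), mul(SZ, add(Z, SZ))), mul(add(SZ, mul(Z, SSZ)), mul(add(Z, SSZ), add(Z, SZ))))))
  →23  S(S(add(add(SZ, mul(SZ, add(Z, SZ))), mul(add(SZ, mul(Z, SSZ)), mul(add(Z, SSZ), add(Z, SZ))))))
  →24  S(S(add(S(add(Z, mul(SZ, add(Z, SZ)))), mul(add(SZ, mul(Z, SSZ)), mul(add(Z, SSZ), add(Z, SZ))))))
  →25  S(S(S(add(add(Z, mul(SZ, add(Z, SZ))), mul(add(SZ, mul(Z, SSZ)), mul(add(Z, SSZ), add(Z, SZ)))))))
  →26  S(S(S(add(mul(SZ, add(Z, SZ)), mul(add(SZ, mul(Z, SSZ)), mul(add(Z, SSZ), add(Z, SZ)))))))
  →27  S(S(S(add(add(add(Z, SZ), mul(Z, add(Z, SZ))), mul(add(SZ, mul(Z, SSZ)), mul(add(Z, SSZ), add(Z, SZ)))))))
  →28  S(S(S(add(add(SZ, mul(Z, add(Z, SZ))), mul(add(SZ, mul(Z, SSZ)), mul(add(Z, SSZ), add(Z, SZ)))))))
  →29  S(S(S(add(S(add(Z, mul(Z, add(Z, SZ)))), mul(add(SZ, mul(Z, SSZ)), mul(add(Z, SSZ), add(Z, SZ)))))))
  →30  S(S(S(S(add(add(Z, mul(Z, add(Z, SZ))), mul(add(SZ, mul(Z, SSZ)), mul(add(Z, SSZ), add(Z, SZ))))))))
  →31  S(S(S(S(add(mul(Z, add(Z, SZ)), mul(add(SZ, mul(Z, SSZ)), mul(add(Z, SSZ), add(Z, SZ))))))))
  →32  S(S(S(S(add(Z, mul(add(SZ, mul(Z, SSZ)), mul(add(Z, SSZ), add(Z, SZ))))))))
  →33  S(S(S(S(mul(add(SZ, mul(Z, SSZ)), mul(add(Z, SSZ), add(Z, SZ)))))))
  →34  S(S(S(S(mul(S(add(Z, mul(Z, SSZ))), mul(add(Z, SSZ), add(Z, SZ)))))))
  →35  S(S(S(S(add(mul(add(Z, SSZ), add(Z, SZ)), mul(add(Z, mul(Z, SSZ)), mul(add(Z, SSZ), add(Z, SZ))))))))
  →36  S(S(S(S(add(mul(SSZ, add(Z, SZ)), mul(add(Z, mul(Z, SSZ)), mul(add(Z, SSZ), add(Z, SZ))))))))
  →37  S(S(S(S(add(add(add(Z, SZ), mul(SZ, add(Z, SZ))), mul(add(Z, mul(Z, SSZ)), mul(add(Z, SSZ), add(Z, SZ))))))))
  →38  S(S(S(S(add(add(SZ, mul(SZ, add(Z, SZ))), mul(add(Z, mul(Z, SSZ)), mul(add(Z, SSZ), add(Z, SZ))))))))
  →39  S(S(S(S(add(S(add(Z, mul(SZ, add(Z, SZ)))), mul(add(Z, mul(Z, SSZ)), mul(add(Z, SSZ), add(Z, SZ))))))))
  →40  S(S(S(S(S(add(add(Z, mul(SZ, add(Z, SZ))), mul(add(Z, mul(Z, SSZ)), mul(add(Z, SSZ), add(Z, SZ)))))))))
  →41  S(S(S(S(S(add(mul(SZ, add(Z, SZ)), mul(add(Z, mul(Z, SSZ)), mul(add(Z, SSZ), add(Z, SZ)))))))))
  →42  S(S(S(S(S(add(add(add(Z, SZ), mul(Z, add(Z, SZ))), mul(add(Z, mul(Z, SSZ)), mul(add(Z, SSZ), add(Z, SZ)))))))))
  →43  S(S(S(S(S(add(add(SZ, mul(Z, add(Z, SZ))), mul(add(Z, mul(Z, SSZ)), mul(add(Z, SSZ), add(Z, SZ)))))))))
  →44  S(S(S(S(S(add(S(add(Z, mul(Z, add(Z, SZ)))), mul(add(Z, mul(Z, SSZ)), mul(add(Z, SSZ), add(Z, SZ)))))))))
  →45  S(S(S(S(S(S(add(add(Z, mul(Z, add(Z, SZ))), mul(add(Z, mul(Z, SSZ)), mul(add(Z, SSZ), add(Z, SZ))))))))))
  →46  S(S(S(S(S(S(add(mul(Z, add(Z, SZ)), mul(add(Z, mul(Z, SSZ)), mul(add(Z, SSZ), add(Z, SZ))))))))))
  →47  S(S(S(S(S(S(add(Z, mul(add(Z, mul(Z, SSZ)), mul(add(Z, SSZ), add(Z, SZ))))))))))
  →48  S(S(S(S(S(S(mul(add(Z, mul(Z, SSZ)), mul(add(Z, SSZ), add(Z, SZ)))))))))
  →49  S(S(S(S(S(S(mul(mul(Z, SSZ), mul(add(Z, SSZ), add(Z, SZ)))))))))
  →50  S(S(S(S(S(S(mul(Z, mul(add(Z, SSZ), add(Z, SZ)))))))))
  →51  S^6(Z)

Answer: DIFFERENT — A ⇓ SSZ, B ⇓ S^6(Z)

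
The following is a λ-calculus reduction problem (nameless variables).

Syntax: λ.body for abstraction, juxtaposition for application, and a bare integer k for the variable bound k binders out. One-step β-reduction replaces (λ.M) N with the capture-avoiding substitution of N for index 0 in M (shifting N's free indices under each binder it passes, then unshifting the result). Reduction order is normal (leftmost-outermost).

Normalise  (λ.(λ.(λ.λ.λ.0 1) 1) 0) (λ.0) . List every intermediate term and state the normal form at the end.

Answer: normal form = λ.λ.0 1  (in 3 steps)

Reduction:
  start: (λ.(λ.(λ.λ.λ.0 1) 1) 0) (λ.0)
  →1  (λ.(λ.λ.λ.0 1) (λ.0)) (λ.0)
  →2  (λ.λ.λ.0 1) (λ.0)
  →3  λ.λ.0 1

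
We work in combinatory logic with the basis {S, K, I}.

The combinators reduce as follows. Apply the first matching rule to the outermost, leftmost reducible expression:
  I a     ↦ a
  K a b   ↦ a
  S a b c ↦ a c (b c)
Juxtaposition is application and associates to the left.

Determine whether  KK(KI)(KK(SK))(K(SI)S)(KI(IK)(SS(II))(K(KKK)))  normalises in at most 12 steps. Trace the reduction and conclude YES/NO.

Answer: YES — reaches normal form K(S(KK)(KK)) in 10 ≤ 12 steps

Derivation:
  start: KK(KI)(KK(SK))(K(SI)S)(KI(IK)(SS(II))(K(KKK)))
  [1] K(KK(SK))(K(SI)S)(KI(IK)(SS(II))(K(KKK)))
  [2] KK(SK)(KI(IK)(SS(II))(K(KKK)))
  [3] K(KI(IK)(SS(II))(K(KKK)))
  [4] K(I(SS(II))(K(KKK)))
  [5] K(SS(II)(K(KKK)))
  [6] K(S(K(KKK))(II(K(KKK))))
  [7] K(S(KK)(II(K(KKK))))
  [8] K(S(KK)(I(K(KKK))))
  [9] K(S(KK)(K(KKK)))
  [10] K(S(KK)(KK))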